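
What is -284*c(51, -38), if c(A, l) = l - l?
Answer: 0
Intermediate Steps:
c(A, l) = 0
-284*c(51, -38) = -284*0 = 0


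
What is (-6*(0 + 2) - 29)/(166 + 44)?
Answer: -41/210 ≈ -0.19524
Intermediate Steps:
(-6*(0 + 2) - 29)/(166 + 44) = (-6*2 - 29)/210 = (-12 - 29)*(1/210) = -41*1/210 = -41/210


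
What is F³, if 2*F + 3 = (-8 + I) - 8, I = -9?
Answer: -2744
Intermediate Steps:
F = -14 (F = -3/2 + ((-8 - 9) - 8)/2 = -3/2 + (-17 - 8)/2 = -3/2 + (½)*(-25) = -3/2 - 25/2 = -14)
F³ = (-14)³ = -2744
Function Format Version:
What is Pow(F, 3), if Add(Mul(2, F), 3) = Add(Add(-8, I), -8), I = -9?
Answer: -2744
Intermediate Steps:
F = -14 (F = Add(Rational(-3, 2), Mul(Rational(1, 2), Add(Add(-8, -9), -8))) = Add(Rational(-3, 2), Mul(Rational(1, 2), Add(-17, -8))) = Add(Rational(-3, 2), Mul(Rational(1, 2), -25)) = Add(Rational(-3, 2), Rational(-25, 2)) = -14)
Pow(F, 3) = Pow(-14, 3) = -2744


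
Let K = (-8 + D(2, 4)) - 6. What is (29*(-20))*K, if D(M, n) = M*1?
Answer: 6960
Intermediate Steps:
D(M, n) = M
K = -12 (K = (-8 + 2) - 6 = -6 - 6 = -12)
(29*(-20))*K = (29*(-20))*(-12) = -580*(-12) = 6960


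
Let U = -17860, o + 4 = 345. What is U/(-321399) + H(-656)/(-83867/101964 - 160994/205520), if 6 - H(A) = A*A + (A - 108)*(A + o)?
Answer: 33229413335491391860/79527200288679 ≈ 4.1784e+5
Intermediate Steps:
o = 341 (o = -4 + 345 = 341)
H(A) = 6 - A² - (-108 + A)*(341 + A) (H(A) = 6 - (A*A + (A - 108)*(A + 341)) = 6 - (A² + (-108 + A)*(341 + A)) = 6 + (-A² - (-108 + A)*(341 + A)) = 6 - A² - (-108 + A)*(341 + A))
U/(-321399) + H(-656)/(-83867/101964 - 160994/205520) = -17860/(-321399) + (36834 - 233*(-656) - 2*(-656)²)/(-83867/101964 - 160994/205520) = -17860*(-1/321399) + (36834 + 152848 - 2*430336)/(-83867*1/101964 - 160994*1/205520) = 17860/321399 + (36834 + 152848 - 860672)/(-83867/101964 - 80497/102760) = 17860/321399 - 670990/(-4206492257/2619455160) = 17860/321399 - 670990*(-2619455160/4206492257) = 17860/321399 + 103389895165200/247440721 = 33229413335491391860/79527200288679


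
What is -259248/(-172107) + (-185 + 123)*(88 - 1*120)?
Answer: 113906512/57369 ≈ 1985.5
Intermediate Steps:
-259248/(-172107) + (-185 + 123)*(88 - 1*120) = -259248*(-1/172107) - 62*(88 - 120) = 86416/57369 - 62*(-32) = 86416/57369 + 1984 = 113906512/57369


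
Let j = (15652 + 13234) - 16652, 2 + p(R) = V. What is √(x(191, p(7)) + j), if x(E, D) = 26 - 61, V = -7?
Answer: √12199 ≈ 110.45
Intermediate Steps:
p(R) = -9 (p(R) = -2 - 7 = -9)
j = 12234 (j = 28886 - 16652 = 12234)
x(E, D) = -35
√(x(191, p(7)) + j) = √(-35 + 12234) = √12199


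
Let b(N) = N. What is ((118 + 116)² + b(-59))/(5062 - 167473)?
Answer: -54697/162411 ≈ -0.33678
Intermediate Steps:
((118 + 116)² + b(-59))/(5062 - 167473) = ((118 + 116)² - 59)/(5062 - 167473) = (234² - 59)/(-162411) = (54756 - 59)*(-1/162411) = 54697*(-1/162411) = -54697/162411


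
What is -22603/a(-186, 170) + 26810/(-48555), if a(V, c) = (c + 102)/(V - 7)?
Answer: 42361604005/2641392 ≈ 16038.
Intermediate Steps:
a(V, c) = (102 + c)/(-7 + V)
-22603/a(-186, 170) + 26810/(-48555) = -22603*(-7 - 186)/(102 + 170) + 26810/(-48555) = -22603/(272/(-193)) + 26810*(-1/48555) = -22603/((-1/193*272)) - 5362/9711 = -22603/(-272/193) - 5362/9711 = -22603*(-193/272) - 5362/9711 = 4362379/272 - 5362/9711 = 42361604005/2641392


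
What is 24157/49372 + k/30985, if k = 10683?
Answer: 1275945721/1529791420 ≈ 0.83407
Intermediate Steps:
24157/49372 + k/30985 = 24157/49372 + 10683/30985 = 1275945721/1529791420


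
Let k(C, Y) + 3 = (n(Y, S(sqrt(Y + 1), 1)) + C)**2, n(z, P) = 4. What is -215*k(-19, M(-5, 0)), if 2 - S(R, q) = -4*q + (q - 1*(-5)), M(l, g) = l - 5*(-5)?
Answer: -47730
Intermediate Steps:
M(l, g) = 25 + l (M(l, g) = l + 25 = 25 + l)
S(R, q) = -3 + 3*q (S(R, q) = 2 - (-4*q + (q - 1*(-5))) = 2 - (-4*q + (q + 5)) = 2 - (-4*q + (5 + q)) = 2 - (5 - 3*q) = 2 + (-5 + 3*q) = -3 + 3*q)
k(C, Y) = -3 + (4 + C)**2
-215*k(-19, M(-5, 0)) = -215*(-3 + (4 - 19)**2) = -215*(-3 + (-15)**2) = -215*(-3 + 225) = -215*222 = -47730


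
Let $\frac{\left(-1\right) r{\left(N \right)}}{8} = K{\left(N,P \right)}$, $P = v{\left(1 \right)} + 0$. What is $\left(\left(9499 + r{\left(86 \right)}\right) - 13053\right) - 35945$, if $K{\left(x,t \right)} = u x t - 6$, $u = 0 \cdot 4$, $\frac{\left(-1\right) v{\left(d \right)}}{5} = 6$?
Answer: $-39451$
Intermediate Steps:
$v{\left(d \right)} = -30$ ($v{\left(d \right)} = \left(-5\right) 6 = -30$)
$u = 0$
$P = -30$ ($P = -30 + 0 = -30$)
$K{\left(x,t \right)} = -6$ ($K{\left(x,t \right)} = 0 x t - 6 = 0 t - 6 = 0 - 6 = -6$)
$r{\left(N \right)} = 48$ ($r{\left(N \right)} = \left(-8\right) \left(-6\right) = 48$)
$\left(\left(9499 + r{\left(86 \right)}\right) - 13053\right) - 35945 = \left(\left(9499 + 48\right) - 13053\right) - 35945 = \left(9547 - 13053\right) - 35945 = -3506 - 35945 = -39451$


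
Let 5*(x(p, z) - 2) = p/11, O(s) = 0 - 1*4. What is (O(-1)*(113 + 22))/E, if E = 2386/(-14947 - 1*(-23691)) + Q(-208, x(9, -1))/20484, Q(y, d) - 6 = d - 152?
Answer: -18470934900/9093547 ≈ -2031.2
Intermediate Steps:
O(s) = -4 (O(s) = 0 - 4 = -4)
x(p, z) = 2 + p/55 (x(p, z) = 2 + (p/11)/5 = 2 + p/55)
Q(y, d) = -146 + d (Q(y, d) = 6 + (d - 152) = 6 + (-152 + d) = -146 + d)
E = 9093547/34205435 (E = 2386/(-14947 - 1*(-23691)) + (-146 + (2 + (1/55)*9))/20484 = 2386/(-14947 + 23691) + (-146 + (2 + 9/55))*(1/20484) = 2386/8744 + (-146 + 119/55)*(1/20484) = 2386*(1/8744) - 7911/55*1/20484 = 1193/4372 - 879/125180 = 9093547/34205435 ≈ 0.26585)
(O(-1)*(113 + 22))/E = (-4*(113 + 22))/(9093547/34205435) = -4*135*(34205435/9093547) = -540*34205435/9093547 = -18470934900/9093547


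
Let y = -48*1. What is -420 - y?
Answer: -372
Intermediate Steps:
y = -48
-420 - y = -420 - 1*(-48) = -420 + 48 = -372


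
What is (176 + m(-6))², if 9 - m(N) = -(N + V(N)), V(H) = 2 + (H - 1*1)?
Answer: 30276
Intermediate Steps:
V(H) = 1 + H (V(H) = 2 + (H - 1) = 2 + (-1 + H) = 1 + H)
m(N) = 10 + 2*N (m(N) = 9 - (-1)*(N + (1 + N)) = 9 - (-1)*(1 + 2*N) = 9 - (-1 - 2*N) = 9 + (1 + 2*N) = 10 + 2*N)
(176 + m(-6))² = (176 + (10 + 2*(-6)))² = (176 + (10 - 12))² = (176 - 2)² = 174² = 30276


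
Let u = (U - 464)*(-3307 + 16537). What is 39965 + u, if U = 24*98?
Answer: 25018205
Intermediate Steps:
U = 2352
u = 24978240 (u = (2352 - 464)*(-3307 + 16537) = 1888*13230 = 24978240)
39965 + u = 39965 + 24978240 = 25018205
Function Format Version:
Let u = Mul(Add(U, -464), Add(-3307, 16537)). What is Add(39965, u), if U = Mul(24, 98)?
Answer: 25018205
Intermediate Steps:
U = 2352
u = 24978240 (u = Mul(Add(2352, -464), Add(-3307, 16537)) = Mul(1888, 13230) = 24978240)
Add(39965, u) = Add(39965, 24978240) = 25018205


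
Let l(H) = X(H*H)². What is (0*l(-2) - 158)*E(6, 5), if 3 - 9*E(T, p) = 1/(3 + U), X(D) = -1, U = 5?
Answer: -1817/36 ≈ -50.472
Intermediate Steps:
E(T, p) = 23/72 (E(T, p) = ⅓ - 1/(9*(3 + 5)) = ⅓ - ⅑/8 = ⅓ - ⅑*⅛ = ⅓ - 1/72 = 23/72)
l(H) = 1 (l(H) = (-1)² = 1)
(0*l(-2) - 158)*E(6, 5) = (0*1 - 158)*(23/72) = (0 - 158)*(23/72) = -158*23/72 = -1817/36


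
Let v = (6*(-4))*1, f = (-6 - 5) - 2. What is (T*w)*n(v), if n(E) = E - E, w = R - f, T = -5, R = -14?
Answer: 0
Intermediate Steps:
f = -13 (f = -11 - 2 = -13)
w = -1 (w = -14 - 1*(-13) = -14 + 13 = -1)
v = -24 (v = -24*1 = -24)
n(E) = 0
(T*w)*n(v) = -5*(-1)*0 = 5*0 = 0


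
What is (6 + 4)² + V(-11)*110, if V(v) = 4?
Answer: 540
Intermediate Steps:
(6 + 4)² + V(-11)*110 = (6 + 4)² + 4*110 = 10² + 440 = 100 + 440 = 540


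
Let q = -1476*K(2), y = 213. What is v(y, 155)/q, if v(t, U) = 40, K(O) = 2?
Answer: -5/369 ≈ -0.013550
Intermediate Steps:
q = -2952 (q = -1476*2 = -2952)
v(y, 155)/q = 40/(-2952) = 40*(-1/2952) = -5/369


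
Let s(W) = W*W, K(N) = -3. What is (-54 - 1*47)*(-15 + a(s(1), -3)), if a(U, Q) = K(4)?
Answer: 1818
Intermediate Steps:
s(W) = W²
a(U, Q) = -3
(-54 - 1*47)*(-15 + a(s(1), -3)) = (-54 - 1*47)*(-15 - 3) = (-54 - 47)*(-18) = -101*(-18) = 1818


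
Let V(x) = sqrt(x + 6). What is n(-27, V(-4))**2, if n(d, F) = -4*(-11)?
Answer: 1936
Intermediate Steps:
V(x) = sqrt(6 + x)
n(d, F) = 44
n(-27, V(-4))**2 = 44**2 = 1936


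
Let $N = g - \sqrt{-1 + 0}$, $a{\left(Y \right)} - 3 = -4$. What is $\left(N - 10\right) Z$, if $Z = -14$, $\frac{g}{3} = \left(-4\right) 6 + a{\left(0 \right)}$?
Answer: $1190 + 14 i \approx 1190.0 + 14.0 i$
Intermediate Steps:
$a{\left(Y \right)} = -1$ ($a{\left(Y \right)} = 3 - 4 = -1$)
$g = -75$ ($g = 3 \left(\left(-4\right) 6 - 1\right) = 3 \left(-24 - 1\right) = 3 \left(-25\right) = -75$)
$N = -75 - i$ ($N = -75 - \sqrt{-1 + 0} = -75 - \sqrt{-1} = -75 - i \approx -75.0 - 1.0 i$)
$\left(N - 10\right) Z = \left(\left(-75 - i\right) - 10\right) \left(-14\right) = \left(-85 - i\right) \left(-14\right) = 1190 + 14 i$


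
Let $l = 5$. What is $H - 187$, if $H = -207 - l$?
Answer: $-399$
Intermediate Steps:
$H = -212$ ($H = -207 - 5 = -212$)
$H - 187 = -212 - 187 = -399$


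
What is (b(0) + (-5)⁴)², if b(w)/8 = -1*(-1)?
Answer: 400689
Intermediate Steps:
b(w) = 8 (b(w) = 8*(-1*(-1)) = 8*1 = 8)
(b(0) + (-5)⁴)² = (8 + (-5)⁴)² = (8 + 625)² = 633² = 400689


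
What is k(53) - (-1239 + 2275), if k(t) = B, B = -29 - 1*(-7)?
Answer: -1058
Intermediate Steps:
B = -22 (B = -29 + 7 = -22)
k(t) = -22
k(53) - (-1239 + 2275) = -22 - (-1239 + 2275) = -22 - 1*1036 = -22 - 1036 = -1058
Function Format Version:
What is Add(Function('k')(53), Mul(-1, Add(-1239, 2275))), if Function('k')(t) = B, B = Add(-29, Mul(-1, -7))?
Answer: -1058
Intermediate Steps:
B = -22 (B = Add(-29, 7) = -22)
Function('k')(t) = -22
Add(Function('k')(53), Mul(-1, Add(-1239, 2275))) = Add(-22, Mul(-1, Add(-1239, 2275))) = Add(-22, Mul(-1, 1036)) = Add(-22, -1036) = -1058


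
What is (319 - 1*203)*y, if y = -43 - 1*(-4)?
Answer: -4524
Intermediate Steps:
y = -39 (y = -43 + 4 = -39)
(319 - 1*203)*y = (319 - 1*203)*(-39) = (319 - 203)*(-39) = 116*(-39) = -4524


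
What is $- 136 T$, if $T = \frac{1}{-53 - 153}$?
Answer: $\frac{68}{103} \approx 0.66019$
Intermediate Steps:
$T = - \frac{1}{206}$ ($T = \frac{1}{-206} = - \frac{1}{206} \approx -0.0048544$)
$- 136 T = \left(-136\right) \left(- \frac{1}{206}\right) = \frac{68}{103}$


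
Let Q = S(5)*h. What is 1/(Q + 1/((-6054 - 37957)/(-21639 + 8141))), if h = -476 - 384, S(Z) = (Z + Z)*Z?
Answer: -44011/1892459502 ≈ -2.3256e-5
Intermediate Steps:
S(Z) = 2*Z**2 (S(Z) = (2*Z)*Z = 2*Z**2)
h = -860
Q = -43000 (Q = (2*5**2)*(-860) = (2*25)*(-860) = 50*(-860) = -43000)
1/(Q + 1/((-6054 - 37957)/(-21639 + 8141))) = 1/(-43000 + 1/((-6054 - 37957)/(-21639 + 8141))) = 1/(-43000 + 1/(-44011/(-13498))) = 1/(-43000 + 1/(-44011*(-1/13498))) = 1/(-43000 + 1/(44011/13498)) = 1/(-43000 + 13498/44011) = 1/(-1892459502/44011) = -44011/1892459502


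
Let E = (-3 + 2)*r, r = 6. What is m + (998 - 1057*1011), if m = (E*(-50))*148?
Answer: -1023229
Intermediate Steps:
E = -6 (E = (-3 + 2)*6 = -1*6 = -6)
m = 44400 (m = -6*(-50)*148 = 300*148 = 44400)
m + (998 - 1057*1011) = 44400 + (998 - 1057*1011) = 44400 + (998 - 1068627) = 44400 - 1067629 = -1023229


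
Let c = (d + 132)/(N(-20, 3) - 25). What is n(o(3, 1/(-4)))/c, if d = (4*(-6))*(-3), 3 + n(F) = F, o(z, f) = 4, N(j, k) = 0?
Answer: -25/204 ≈ -0.12255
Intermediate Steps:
n(F) = -3 + F
d = 72 (d = -24*(-3) = 72)
c = -204/25 (c = (72 + 132)/(0 - 25) = 204/(-25) = 204*(-1/25) = -204/25 ≈ -8.1600)
n(o(3, 1/(-4)))/c = (-3 + 4)/(-204/25) = 1*(-25/204) = -25/204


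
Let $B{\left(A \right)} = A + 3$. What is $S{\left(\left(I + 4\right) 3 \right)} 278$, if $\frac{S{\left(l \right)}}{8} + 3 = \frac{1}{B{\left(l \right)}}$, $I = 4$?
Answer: $- \frac{177920}{27} \approx -6589.6$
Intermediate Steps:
$B{\left(A \right)} = 3 + A$
$S{\left(l \right)} = -24 + \frac{8}{3 + l}$
$S{\left(\left(I + 4\right) 3 \right)} 278 = \frac{8 \left(-8 - 3 \left(4 + 4\right) 3\right)}{3 + \left(4 + 4\right) 3} \cdot 278 = \frac{8 \left(-8 - 3 \cdot 8 \cdot 3\right)}{3 + 8 \cdot 3} \cdot 278 = \frac{8 \left(-8 - 72\right)}{3 + 24} \cdot 278 = \frac{8 \left(-8 - 72\right)}{27} \cdot 278 = 8 \cdot \frac{1}{27} \left(-80\right) 278 = \left(- \frac{640}{27}\right) 278 = - \frac{177920}{27}$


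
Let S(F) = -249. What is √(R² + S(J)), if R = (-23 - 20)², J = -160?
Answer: 2*√854638 ≈ 1848.9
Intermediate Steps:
R = 1849 (R = (-43)² = 1849)
√(R² + S(J)) = √(1849² - 249) = √(3418801 - 249) = √3418552 = 2*√854638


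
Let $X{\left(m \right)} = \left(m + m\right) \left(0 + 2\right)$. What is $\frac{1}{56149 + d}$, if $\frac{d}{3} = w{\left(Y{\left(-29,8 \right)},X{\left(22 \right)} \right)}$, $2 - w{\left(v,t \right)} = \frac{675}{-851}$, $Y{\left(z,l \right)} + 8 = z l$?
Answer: $\frac{851}{47789930} \approx 1.7807 \cdot 10^{-5}$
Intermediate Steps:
$Y{\left(z,l \right)} = -8 + l z$ ($Y{\left(z,l \right)} = -8 + z l = -8 + l z$)
$X{\left(m \right)} = 4 m$ ($X{\left(m \right)} = 2 m 2 = 4 m$)
$w{\left(v,t \right)} = \frac{2377}{851}$ ($w{\left(v,t \right)} = 2 - \frac{675}{-851} = 2 - 675 \left(- \frac{1}{851}\right) = 2 - - \frac{675}{851} = 2 + \frac{675}{851} = \frac{2377}{851}$)
$d = \frac{7131}{851}$ ($d = 3 \cdot \frac{2377}{851} = \frac{7131}{851} \approx 8.3795$)
$\frac{1}{56149 + d} = \frac{1}{56149 + \frac{7131}{851}} = \frac{1}{\frac{47789930}{851}} = \frac{851}{47789930}$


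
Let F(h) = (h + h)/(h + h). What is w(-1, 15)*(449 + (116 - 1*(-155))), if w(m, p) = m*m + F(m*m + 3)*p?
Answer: 11520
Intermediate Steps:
F(h) = 1 (F(h) = (2*h)/((2*h)) = (2*h)*(1/(2*h)) = 1)
w(m, p) = p + m**2 (w(m, p) = m*m + 1*p = m**2 + p = p + m**2)
w(-1, 15)*(449 + (116 - 1*(-155))) = (15 + (-1)**2)*(449 + (116 - 1*(-155))) = (15 + 1)*(449 + (116 + 155)) = 16*(449 + 271) = 16*720 = 11520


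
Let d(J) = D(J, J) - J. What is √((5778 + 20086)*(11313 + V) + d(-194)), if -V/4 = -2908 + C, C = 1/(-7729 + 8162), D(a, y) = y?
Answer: 6*√3090700132202/433 ≈ 24361.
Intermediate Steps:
C = 1/433 ≈ 0.0023095
V = 5036652/433 (V = -4*(-2908 + 1/433) = -4*(-1259163/433) = 5036652/433 ≈ 11632.)
d(J) = 0 (d(J) = J - J = 0)
√((5778 + 20086)*(11313 + V) + d(-194)) = √((5778 + 20086)*(11313 + 5036652/433) + 0) = √(25864*(9935181/433) + 0) = √(256963521384/433 + 0) = √(256963521384/433) = 6*√3090700132202/433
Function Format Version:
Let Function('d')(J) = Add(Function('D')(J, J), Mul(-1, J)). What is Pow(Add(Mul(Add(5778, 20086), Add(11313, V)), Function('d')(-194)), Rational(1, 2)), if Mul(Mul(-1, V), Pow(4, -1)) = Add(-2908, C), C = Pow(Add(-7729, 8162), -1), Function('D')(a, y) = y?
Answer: Mul(Rational(6, 433), Pow(3090700132202, Rational(1, 2))) ≈ 24361.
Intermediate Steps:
C = Rational(1, 433) (C = Pow(433, -1) = Rational(1, 433) ≈ 0.0023095)
V = Rational(5036652, 433) (V = Mul(-4, Add(-2908, Rational(1, 433))) = Mul(-4, Rational(-1259163, 433)) = Rational(5036652, 433) ≈ 11632.)
Function('d')(J) = 0 (Function('d')(J) = Add(J, Mul(-1, J)) = 0)
Pow(Add(Mul(Add(5778, 20086), Add(11313, V)), Function('d')(-194)), Rational(1, 2)) = Pow(Add(Mul(Add(5778, 20086), Add(11313, Rational(5036652, 433))), 0), Rational(1, 2)) = Pow(Add(Mul(25864, Rational(9935181, 433)), 0), Rational(1, 2)) = Pow(Add(Rational(256963521384, 433), 0), Rational(1, 2)) = Pow(Rational(256963521384, 433), Rational(1, 2)) = Mul(Rational(6, 433), Pow(3090700132202, Rational(1, 2)))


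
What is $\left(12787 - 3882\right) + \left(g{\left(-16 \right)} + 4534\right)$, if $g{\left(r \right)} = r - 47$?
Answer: $13376$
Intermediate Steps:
$g{\left(r \right)} = -47 + r$
$\left(12787 - 3882\right) + \left(g{\left(-16 \right)} + 4534\right) = \left(12787 - 3882\right) + \left(\left(-47 - 16\right) + 4534\right) = 8905 + \left(-63 + 4534\right) = 8905 + 4471 = 13376$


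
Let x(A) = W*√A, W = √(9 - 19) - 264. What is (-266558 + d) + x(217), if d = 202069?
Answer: -64489 - √217*(264 - I*√10) ≈ -68378.0 + 46.583*I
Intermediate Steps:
W = -264 + I*√10 (W = √(-10) - 264 = I*√10 - 264 = -264 + I*√10 ≈ -264.0 + 3.1623*I)
x(A) = √A*(-264 + I*√10) (x(A) = (-264 + I*√10)*√A = √A*(-264 + I*√10))
(-266558 + d) + x(217) = (-266558 + 202069) + √217*(-264 + I*√10) = -64489 + √217*(-264 + I*√10)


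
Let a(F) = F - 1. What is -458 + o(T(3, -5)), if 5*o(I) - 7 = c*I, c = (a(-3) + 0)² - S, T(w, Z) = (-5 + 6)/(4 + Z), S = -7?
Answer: -2306/5 ≈ -461.20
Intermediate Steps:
T(w, Z) = 1/(4 + Z)
a(F) = -1 + F
c = 23 (c = ((-1 - 3) + 0)² - 1*(-7) = (-4 + 0)² + 7 = (-4)² + 7 = 16 + 7 = 23)
o(I) = 7/5 + 23*I/5 (o(I) = 7/5 + (23*I)/5 = 7/5 + 23*I/5)
-458 + o(T(3, -5)) = -458 + (7/5 + 23/(5*(4 - 5))) = -458 + (7/5 + (23/5)/(-1)) = -458 + (7/5 + (23/5)*(-1)) = -458 + (7/5 - 23/5) = -458 - 16/5 = -2306/5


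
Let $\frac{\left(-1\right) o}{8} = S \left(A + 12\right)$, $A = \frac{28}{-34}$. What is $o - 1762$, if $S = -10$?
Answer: $- \frac{14754}{17} \approx -867.88$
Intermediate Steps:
$A = - \frac{14}{17}$ ($A = 28 \left(- \frac{1}{34}\right) = - \frac{14}{17} \approx -0.82353$)
$o = \frac{15200}{17}$ ($o = - 8 \left(- 10 \left(- \frac{14}{17} + 12\right)\right) = - 8 \left(\left(-10\right) \frac{190}{17}\right) = \left(-8\right) \left(- \frac{1900}{17}\right) = \frac{15200}{17} \approx 894.12$)
$o - 1762 = \frac{15200}{17} - 1762 = - \frac{14754}{17}$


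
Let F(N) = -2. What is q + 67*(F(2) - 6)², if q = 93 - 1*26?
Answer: 4355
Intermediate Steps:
q = 67 (q = 93 - 26 = 67)
q + 67*(F(2) - 6)² = 67 + 67*(-2 - 6)² = 67 + 67*(-8)² = 67 + 67*64 = 67 + 4288 = 4355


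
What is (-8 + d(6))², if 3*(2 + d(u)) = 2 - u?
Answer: 1156/9 ≈ 128.44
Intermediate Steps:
d(u) = -4/3 - u/3 (d(u) = -2 + (2 - u)/3 = -2 + (⅔ - u/3) = -4/3 - u/3)
(-8 + d(6))² = (-8 + (-4/3 - ⅓*6))² = (-8 + (-4/3 - 2))² = (-8 - 10/3)² = (-34/3)² = 1156/9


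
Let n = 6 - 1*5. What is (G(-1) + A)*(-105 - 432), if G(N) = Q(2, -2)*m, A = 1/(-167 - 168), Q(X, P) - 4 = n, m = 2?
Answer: -1798413/335 ≈ -5368.4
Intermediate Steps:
n = 1 (n = 6 - 5 = 1)
Q(X, P) = 5 (Q(X, P) = 4 + 1 = 5)
A = -1/335 (A = 1/(-335) = -1/335 ≈ -0.0029851)
G(N) = 10 (G(N) = 5*2 = 10)
(G(-1) + A)*(-105 - 432) = (10 - 1/335)*(-105 - 432) = (3349/335)*(-537) = -1798413/335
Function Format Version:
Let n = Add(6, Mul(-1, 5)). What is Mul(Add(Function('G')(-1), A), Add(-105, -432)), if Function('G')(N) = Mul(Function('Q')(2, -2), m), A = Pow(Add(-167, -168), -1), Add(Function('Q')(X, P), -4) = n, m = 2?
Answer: Rational(-1798413, 335) ≈ -5368.4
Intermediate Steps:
n = 1 (n = Add(6, -5) = 1)
Function('Q')(X, P) = 5 (Function('Q')(X, P) = Add(4, 1) = 5)
A = Rational(-1, 335) (A = Pow(-335, -1) = Rational(-1, 335) ≈ -0.0029851)
Function('G')(N) = 10 (Function('G')(N) = Mul(5, 2) = 10)
Mul(Add(Function('G')(-1), A), Add(-105, -432)) = Mul(Add(10, Rational(-1, 335)), Add(-105, -432)) = Mul(Rational(3349, 335), -537) = Rational(-1798413, 335)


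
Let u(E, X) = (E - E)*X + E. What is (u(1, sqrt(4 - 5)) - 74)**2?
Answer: 5329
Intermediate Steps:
u(E, X) = E (u(E, X) = 0*X + E = 0 + E = E)
(u(1, sqrt(4 - 5)) - 74)**2 = (1 - 74)**2 = (-73)**2 = 5329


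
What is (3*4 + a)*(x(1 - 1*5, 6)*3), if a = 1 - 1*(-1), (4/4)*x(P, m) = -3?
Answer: -126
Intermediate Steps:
x(P, m) = -3
a = 2 (a = 1 + 1 = 2)
(3*4 + a)*(x(1 - 1*5, 6)*3) = (3*4 + 2)*(-3*3) = (12 + 2)*(-9) = 14*(-9) = -126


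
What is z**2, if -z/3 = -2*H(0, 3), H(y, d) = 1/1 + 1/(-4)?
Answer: 81/4 ≈ 20.250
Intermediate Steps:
H(y, d) = 3/4 (H(y, d) = 1*1 + 1*(-1/4) = 1 - 1/4 = 3/4)
z = 9/2 (z = -(-6)*3/4 = -3*(-3/2) = 9/2 ≈ 4.5000)
z**2 = (9/2)**2 = 81/4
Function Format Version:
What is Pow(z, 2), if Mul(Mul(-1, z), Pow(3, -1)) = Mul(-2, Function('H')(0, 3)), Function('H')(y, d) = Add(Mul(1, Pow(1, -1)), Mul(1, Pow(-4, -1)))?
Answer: Rational(81, 4) ≈ 20.250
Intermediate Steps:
Function('H')(y, d) = Rational(3, 4) (Function('H')(y, d) = Add(Mul(1, 1), Mul(1, Rational(-1, 4))) = Add(1, Rational(-1, 4)) = Rational(3, 4))
z = Rational(9, 2) (z = Mul(-3, Mul(-2, Rational(3, 4))) = Mul(-3, Rational(-3, 2)) = Rational(9, 2) ≈ 4.5000)
Pow(z, 2) = Pow(Rational(9, 2), 2) = Rational(81, 4)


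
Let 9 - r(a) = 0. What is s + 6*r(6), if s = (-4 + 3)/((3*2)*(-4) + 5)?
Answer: 1027/19 ≈ 54.053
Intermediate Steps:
r(a) = 9 (r(a) = 9 - 1*0 = 9 + 0 = 9)
s = 1/19 (s = -1/(6*(-4) + 5) = -1/(-24 + 5) = -1/(-19) = -1*(-1/19) = 1/19 ≈ 0.052632)
s + 6*r(6) = 1/19 + 6*9 = 1/19 + 54 = 1027/19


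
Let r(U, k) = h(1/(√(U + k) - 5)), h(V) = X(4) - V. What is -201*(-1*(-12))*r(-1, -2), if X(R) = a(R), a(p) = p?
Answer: -70551/7 - 603*I*√3/7 ≈ -10079.0 - 149.2*I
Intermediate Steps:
X(R) = R
h(V) = 4 - V
r(U, k) = 4 - 1/(-5 + √(U + k)) (r(U, k) = 4 - 1/(√(U + k) - 5) = 4 - 1/(-5 + √(U + k)))
-201*(-1*(-12))*r(-1, -2) = -201*(-1*(-12))*(-21 + 4*√(-1 - 2))/(-5 + √(-1 - 2)) = -2412*(-21 + 4*√(-3))/(-5 + √(-3)) = -2412*(-21 + 4*(I*√3))/(-5 + I*√3) = -2412*(-21 + 4*I*√3)/(-5 + I*√3)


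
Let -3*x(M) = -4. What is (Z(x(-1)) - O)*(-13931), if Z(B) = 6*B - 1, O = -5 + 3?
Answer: -125379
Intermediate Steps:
x(M) = 4/3 (x(M) = -⅓*(-4) = 4/3)
O = -2
Z(B) = -1 + 6*B
(Z(x(-1)) - O)*(-13931) = ((-1 + 6*(4/3)) - 1*(-2))*(-13931) = ((-1 + 8) + 2)*(-13931) = (7 + 2)*(-13931) = 9*(-13931) = -125379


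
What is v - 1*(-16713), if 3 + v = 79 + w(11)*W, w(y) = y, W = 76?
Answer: 17625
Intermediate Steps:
v = 912 (v = -3 + (79 + 11*76) = -3 + (79 + 836) = -3 + 915 = 912)
v - 1*(-16713) = 912 - 1*(-16713) = 912 + 16713 = 17625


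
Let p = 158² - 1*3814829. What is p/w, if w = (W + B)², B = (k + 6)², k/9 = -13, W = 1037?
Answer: -3789865/178436164 ≈ -0.021239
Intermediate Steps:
k = -117 (k = 9*(-13) = -117)
B = 12321 (B = (-117 + 6)² = (-111)² = 12321)
p = -3789865 (p = 24964 - 3814829 = -3789865)
w = 178436164 (w = (1037 + 12321)² = 13358² = 178436164)
p/w = -3789865/178436164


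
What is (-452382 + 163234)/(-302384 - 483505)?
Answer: 289148/785889 ≈ 0.36792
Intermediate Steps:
(-452382 + 163234)/(-302384 - 483505) = -289148/(-785889) = -289148*(-1/785889) = 289148/785889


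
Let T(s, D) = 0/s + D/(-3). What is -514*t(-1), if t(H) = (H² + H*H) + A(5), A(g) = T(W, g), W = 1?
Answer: -514/3 ≈ -171.33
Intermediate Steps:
T(s, D) = -D/3 (T(s, D) = 0 + D*(-⅓) = 0 - D/3 = -D/3)
A(g) = -g/3
t(H) = -5/3 + 2*H² (t(H) = (H² + H*H) - ⅓*5 = (H² + H²) - 5/3 = 2*H² - 5/3 = -5/3 + 2*H²)
-514*t(-1) = -514*(-5/3 + 2*(-1)²) = -514*(-5/3 + 2*1) = -514*(-5/3 + 2) = -514*⅓ = -514/3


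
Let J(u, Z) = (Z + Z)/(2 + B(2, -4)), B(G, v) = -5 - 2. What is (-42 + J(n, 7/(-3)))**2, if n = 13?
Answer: 379456/225 ≈ 1686.5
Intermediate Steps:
B(G, v) = -7
J(u, Z) = -2*Z/5 (J(u, Z) = (Z + Z)/(2 - 7) = (2*Z)/(-5) = (2*Z)*(-1/5) = -2*Z/5)
(-42 + J(n, 7/(-3)))**2 = (-42 - 14/(5*(-3)))**2 = (-42 - 14*(-1)/(5*3))**2 = (-42 - 2/5*(-7/3))**2 = (-42 + 14/15)**2 = (-616/15)**2 = 379456/225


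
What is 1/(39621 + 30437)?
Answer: 1/70058 ≈ 1.4274e-5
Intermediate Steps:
1/(39621 + 30437) = 1/70058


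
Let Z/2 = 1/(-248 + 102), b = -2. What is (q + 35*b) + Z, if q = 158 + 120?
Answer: 15183/73 ≈ 207.99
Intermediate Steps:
Z = -1/73 (Z = 2/(-248 + 102) = 2/(-146) = 2*(-1/146) = -1/73 ≈ -0.013699)
q = 278
(q + 35*b) + Z = (278 + 35*(-2)) - 1/73 = (278 - 70) - 1/73 = 208 - 1/73 = 15183/73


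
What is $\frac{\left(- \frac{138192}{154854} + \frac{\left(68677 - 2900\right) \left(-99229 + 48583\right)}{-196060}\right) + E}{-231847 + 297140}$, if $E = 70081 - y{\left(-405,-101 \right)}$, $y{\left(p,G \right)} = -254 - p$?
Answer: $\frac{219913879224679}{165194964037110} \approx 1.3312$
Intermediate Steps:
$E = 69930$ ($E = 70081 - \left(-254 - -405\right) = 70081 - \left(-254 + 405\right) = 70081 - 151 = 69930$)
$\frac{\left(- \frac{138192}{154854} + \frac{\left(68677 - 2900\right) \left(-99229 + 48583\right)}{-196060}\right) + E}{-231847 + 297140} = \frac{\left(- \frac{138192}{154854} + \frac{\left(68677 - 2900\right) \left(-99229 + 48583\right)}{-196060}\right) + 69930}{-231847 + 297140} = \frac{\left(\left(-138192\right) \frac{1}{154854} + 65777 \left(-50646\right) \left(- \frac{1}{196060}\right)\right) + 69930}{65293} = \left(\left(- \frac{23032}{25809} - - \frac{1665670971}{98030}\right) + 69930\right) \frac{1}{65293} = \left(\left(- \frac{23032}{25809} + \frac{1665670971}{98030}\right) + 69930\right) \frac{1}{65293} = \left(\frac{42987044263579}{2530056270} + 69930\right) \frac{1}{65293} = \frac{219913879224679}{2530056270} \cdot \frac{1}{65293} = \frac{219913879224679}{165194964037110}$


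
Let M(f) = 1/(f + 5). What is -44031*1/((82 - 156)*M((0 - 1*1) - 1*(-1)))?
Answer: 220155/74 ≈ 2975.1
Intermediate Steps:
M(f) = 1/(5 + f)
-44031*1/((82 - 156)*M((0 - 1*1) - 1*(-1))) = -44031*(5 + ((0 - 1*1) - 1*(-1)))/(82 - 156) = -(-132093/37 - 44031*(0 - 1)/74) = -44031/(-74/(5 + (-1 + 1))) = -44031/(-74/(5 + 0)) = -44031/(-74/5) = -44031*(-5/74) = 220155/74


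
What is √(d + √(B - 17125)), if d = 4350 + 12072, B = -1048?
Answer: √(16422 + I*√18173) ≈ 128.15 + 0.526*I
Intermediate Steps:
d = 16422
√(d + √(B - 17125)) = √(16422 + √(-1048 - 17125)) = √(16422 + √(-18173)) = √(16422 + I*√18173)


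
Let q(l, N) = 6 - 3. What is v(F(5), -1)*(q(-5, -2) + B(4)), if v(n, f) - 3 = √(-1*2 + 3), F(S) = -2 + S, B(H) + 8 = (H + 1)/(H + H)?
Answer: -35/2 ≈ -17.500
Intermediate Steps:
q(l, N) = 3
B(H) = -8 + (1 + H)/(2*H) (B(H) = -8 + (H + 1)/(H + H) = -8 + (1 + H)/((2*H)) = -8 + (1 + H)*(1/(2*H)) = -8 + (1 + H)/(2*H))
v(n, f) = 4 (v(n, f) = 3 + √(-1*2 + 3) = 3 + √(-2 + 3) = 3 + √1 = 3 + 1 = 4)
v(F(5), -1)*(q(-5, -2) + B(4)) = 4*(3 + (½)*(1 - 15*4)/4) = 4*(3 + (½)*(¼)*(1 - 60)) = 4*(3 + (½)*(¼)*(-59)) = 4*(3 - 59/8) = 4*(-35/8) = -35/2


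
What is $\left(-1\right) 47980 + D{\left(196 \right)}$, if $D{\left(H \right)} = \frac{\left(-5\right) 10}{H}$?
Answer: $- \frac{4702065}{98} \approx -47980.0$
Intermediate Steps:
$D{\left(H \right)} = - \frac{50}{H}$
$\left(-1\right) 47980 + D{\left(196 \right)} = \left(-1\right) 47980 - \frac{50}{196} = -47980 - \frac{25}{98} = - \frac{4702065}{98}$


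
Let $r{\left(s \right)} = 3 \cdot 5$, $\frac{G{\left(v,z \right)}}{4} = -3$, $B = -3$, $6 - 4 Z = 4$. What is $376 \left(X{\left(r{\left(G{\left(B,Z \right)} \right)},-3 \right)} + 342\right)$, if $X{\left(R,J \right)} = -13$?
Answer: $123704$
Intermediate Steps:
$Z = \frac{1}{2}$ ($Z = \frac{3}{2} - 1 = \frac{1}{2} \approx 0.5$)
$G{\left(v,z \right)} = -12$ ($G{\left(v,z \right)} = 4 \left(-3\right) = -12$)
$r{\left(s \right)} = 15$
$376 \left(X{\left(r{\left(G{\left(B,Z \right)} \right)},-3 \right)} + 342\right) = 376 \left(-13 + 342\right) = 376 \cdot 329 = 123704$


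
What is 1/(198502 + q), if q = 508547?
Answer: 1/707049 ≈ 1.4143e-6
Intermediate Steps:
1/(198502 + q) = 1/(198502 + 508547) = 1/707049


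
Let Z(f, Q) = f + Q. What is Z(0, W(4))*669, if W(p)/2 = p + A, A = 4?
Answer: 10704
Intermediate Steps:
W(p) = 8 + 2*p (W(p) = 2*(p + 4) = 2*(4 + p) = 8 + 2*p)
Z(f, Q) = Q + f
Z(0, W(4))*669 = ((8 + 2*4) + 0)*669 = ((8 + 8) + 0)*669 = (16 + 0)*669 = 16*669 = 10704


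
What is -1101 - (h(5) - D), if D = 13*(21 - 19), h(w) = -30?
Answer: -1045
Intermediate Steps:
D = 26 (D = 13*2 = 26)
-1101 - (h(5) - D) = -1101 - (-30 - 1*26) = -1101 - (-30 - 26) = -1101 - 1*(-56) = -1101 + 56 = -1045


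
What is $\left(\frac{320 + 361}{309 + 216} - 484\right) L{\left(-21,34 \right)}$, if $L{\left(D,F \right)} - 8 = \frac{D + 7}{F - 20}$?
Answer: $- \frac{84473}{25} \approx -3378.9$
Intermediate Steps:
$L{\left(D,F \right)} = 8 + \frac{7 + D}{-20 + F}$ ($L{\left(D,F \right)} = 8 + \frac{D + 7}{F - 20} = 8 + \frac{7 + D}{-20 + F}$)
$\left(\frac{320 + 361}{309 + 216} - 484\right) L{\left(-21,34 \right)} = \left(\frac{320 + 361}{309 + 216} - 484\right) \frac{-153 - 21 + 8 \cdot 34}{-20 + 34} = \left(\frac{681}{525} - 484\right) \frac{-153 - 21 + 272}{14} = \left(681 \cdot \frac{1}{525} - 484\right) \frac{1}{14} \cdot 98 = \left(\frac{227}{175} - 484\right) 7 = \left(- \frac{84473}{175}\right) 7 = - \frac{84473}{25}$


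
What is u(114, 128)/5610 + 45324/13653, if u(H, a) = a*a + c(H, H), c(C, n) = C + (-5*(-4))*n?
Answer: 28369093/4255185 ≈ 6.6669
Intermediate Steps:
c(C, n) = C + 20*n
u(H, a) = a² + 21*H (u(H, a) = a*a + (H + 20*H) = a² + 21*H)
u(114, 128)/5610 + 45324/13653 = (128² + 21*114)/5610 + 45324/13653 = (16384 + 2394)*(1/5610) + 45324*(1/13653) = 18778*(1/5610) + 5036/1517 = 9389/2805 + 5036/1517 = 28369093/4255185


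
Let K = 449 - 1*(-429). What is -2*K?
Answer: -1756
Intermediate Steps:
K = 878 (K = 449 + 429 = 878)
-2*K = -2*878 = -1756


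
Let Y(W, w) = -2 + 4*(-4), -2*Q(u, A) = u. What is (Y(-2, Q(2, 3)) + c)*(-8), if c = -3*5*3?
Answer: 504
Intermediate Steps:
Q(u, A) = -u/2
Y(W, w) = -18 (Y(W, w) = -2 - 16 = -18)
c = -45 (c = -15*3 = -45)
(Y(-2, Q(2, 3)) + c)*(-8) = (-18 - 45)*(-8) = -63*(-8) = 504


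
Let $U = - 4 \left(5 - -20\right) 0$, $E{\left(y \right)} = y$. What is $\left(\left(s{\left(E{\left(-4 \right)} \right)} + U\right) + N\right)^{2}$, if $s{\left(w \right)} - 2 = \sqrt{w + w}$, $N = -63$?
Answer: $3713 - 244 i \sqrt{2} \approx 3713.0 - 345.07 i$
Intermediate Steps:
$s{\left(w \right)} = 2 + \sqrt{2} \sqrt{w}$ ($s{\left(w \right)} = 2 + \sqrt{w + w} = 2 + \sqrt{2 w} = 2 + \sqrt{2} \sqrt{w}$)
$U = 0$ ($U = - 4 \left(5 + 20\right) 0 = \left(-4\right) 25 \cdot 0 = \left(-100\right) 0 = 0$)
$\left(\left(s{\left(E{\left(-4 \right)} \right)} + U\right) + N\right)^{2} = \left(\left(\left(2 + \sqrt{2} \sqrt{-4}\right) + 0\right) - 63\right)^{2} = \left(\left(\left(2 + \sqrt{2} \cdot 2 i\right) + 0\right) - 63\right)^{2} = \left(\left(\left(2 + 2 i \sqrt{2}\right) + 0\right) - 63\right)^{2} = \left(\left(2 + 2 i \sqrt{2}\right) - 63\right)^{2} = \left(-61 + 2 i \sqrt{2}\right)^{2}$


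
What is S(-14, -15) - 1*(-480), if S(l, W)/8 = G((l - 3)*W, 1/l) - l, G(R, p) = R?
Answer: 2632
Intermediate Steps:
S(l, W) = -8*l + 8*W*(-3 + l) (S(l, W) = 8*((l - 3)*W - l) = 8*((-3 + l)*W - l) = 8*(W*(-3 + l) - l) = 8*(-l + W*(-3 + l)) = -8*l + 8*W*(-3 + l))
S(-14, -15) - 1*(-480) = (-8*(-14) + 8*(-15)*(-3 - 14)) - 1*(-480) = (112 + 8*(-15)*(-17)) + 480 = (112 + 2040) + 480 = 2152 + 480 = 2632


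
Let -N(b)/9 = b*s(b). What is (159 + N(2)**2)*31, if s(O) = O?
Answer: 45105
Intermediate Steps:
N(b) = -9*b**2 (N(b) = -9*b*b = -9*b**2)
(159 + N(2)**2)*31 = (159 + (-9*2**2)**2)*31 = (159 + (-9*4)**2)*31 = (159 + (-36)**2)*31 = (159 + 1296)*31 = 1455*31 = 45105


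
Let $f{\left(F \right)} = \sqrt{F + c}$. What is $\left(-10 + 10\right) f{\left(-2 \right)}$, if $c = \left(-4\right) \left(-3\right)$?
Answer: $0$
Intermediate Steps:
$c = 12$
$f{\left(F \right)} = \sqrt{12 + F}$ ($f{\left(F \right)} = \sqrt{F + 12} = \sqrt{12 + F}$)
$\left(-10 + 10\right) f{\left(-2 \right)} = \left(-10 + 10\right) \sqrt{12 - 2} = 0 \sqrt{10} = 0$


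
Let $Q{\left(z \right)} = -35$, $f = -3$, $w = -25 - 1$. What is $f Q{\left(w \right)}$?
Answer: $105$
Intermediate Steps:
$w = -26$
$f Q{\left(w \right)} = \left(-3\right) \left(-35\right) = 105$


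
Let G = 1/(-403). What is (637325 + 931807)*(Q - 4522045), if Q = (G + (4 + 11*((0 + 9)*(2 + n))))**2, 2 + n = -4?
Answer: -1113242781169195632/162409 ≈ -6.8546e+12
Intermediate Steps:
n = -6 (n = -2 - 4 = -6)
G = -1/403 ≈ -0.0024814
Q = 24956732529/162409 (Q = (-1/403 + (4 + 11*((0 + 9)*(2 - 6))))**2 = (-1/403 + (4 + 11*(9*(-4))))**2 = (-1/403 + (4 + 11*(-36)))**2 = (-1/403 + (4 - 396))**2 = (-1/403 - 392)**2 = (-157977/403)**2 = 24956732529/162409 ≈ 1.5367e+5)
(637325 + 931807)*(Q - 4522045) = (637325 + 931807)*(24956732529/162409 - 4522045) = 1569132*(-709464073876/162409) = -1113242781169195632/162409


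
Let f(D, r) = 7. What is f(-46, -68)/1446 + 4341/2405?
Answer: 6293921/3477630 ≈ 1.8098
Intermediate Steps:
f(-46, -68)/1446 + 4341/2405 = 7/1446 + 4341/2405 = 6293921/3477630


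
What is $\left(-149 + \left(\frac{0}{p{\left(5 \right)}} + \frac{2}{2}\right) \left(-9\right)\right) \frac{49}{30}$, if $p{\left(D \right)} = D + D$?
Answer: $- \frac{3871}{15} \approx -258.07$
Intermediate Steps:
$p{\left(D \right)} = 2 D$
$\left(-149 + \left(\frac{0}{p{\left(5 \right)}} + \frac{2}{2}\right) \left(-9\right)\right) \frac{49}{30} = \left(-149 + \left(\frac{0}{2 \cdot 5} + \frac{2}{2}\right) \left(-9\right)\right) \frac{49}{30} = \left(-149 + \left(\frac{0}{10} + 2 \cdot \frac{1}{2}\right) \left(-9\right)\right) 49 \cdot \frac{1}{30} = \left(-149 + \left(0 \cdot \frac{1}{10} + 1\right) \left(-9\right)\right) \frac{49}{30} = \left(-149 + \left(0 + 1\right) \left(-9\right)\right) \frac{49}{30} = \left(-149 + 1 \left(-9\right)\right) \frac{49}{30} = \left(-149 - 9\right) \frac{49}{30} = \left(-158\right) \frac{49}{30} = - \frac{3871}{15}$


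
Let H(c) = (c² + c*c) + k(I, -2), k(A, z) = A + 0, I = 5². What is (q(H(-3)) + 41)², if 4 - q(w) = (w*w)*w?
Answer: 6314209444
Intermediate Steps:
I = 25
k(A, z) = A
H(c) = 25 + 2*c² (H(c) = (c² + c*c) + 25 = (c² + c²) + 25 = 2*c² + 25 = 25 + 2*c²)
q(w) = 4 - w³ (q(w) = 4 - w*w*w = 4 - w²*w = 4 - w³)
(q(H(-3)) + 41)² = ((4 - (25 + 2*(-3)²)³) + 41)² = ((4 - (25 + 2*9)³) + 41)² = ((4 - (25 + 18)³) + 41)² = ((4 - 1*43³) + 41)² = ((4 - 1*79507) + 41)² = ((4 - 79507) + 41)² = (-79503 + 41)² = (-79462)² = 6314209444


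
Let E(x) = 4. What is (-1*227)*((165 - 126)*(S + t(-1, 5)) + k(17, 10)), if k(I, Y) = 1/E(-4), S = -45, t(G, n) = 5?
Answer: 1416253/4 ≈ 3.5406e+5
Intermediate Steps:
k(I, Y) = 1/4
(-1*227)*((165 - 126)*(S + t(-1, 5)) + k(17, 10)) = (-1*227)*((165 - 126)*(-45 + 5) + 1/4) = -227*(39*(-40) + 1/4) = -227*(-1560 + 1/4) = -227*(-6239/4) = 1416253/4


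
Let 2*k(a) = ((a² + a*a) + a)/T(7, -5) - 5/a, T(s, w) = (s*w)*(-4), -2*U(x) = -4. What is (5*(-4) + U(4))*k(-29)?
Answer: -437733/4060 ≈ -107.82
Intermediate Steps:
U(x) = 2 (U(x) = -½*(-4) = 2)
T(s, w) = -4*s*w
k(a) = -5/(2*a) + a²/140 + a/280 (k(a) = (((a² + a*a) + a)/((-4*7*(-5))) - 5/a)/2 = (((a² + a²) + a)/140 - 5/a)/2 = ((2*a² + a)*(1/140) - 5/a)/2 = ((a + 2*a²)*(1/140) - 5/a)/2 = ((a²/70 + a/140) - 5/a)/2 = (-5/a + a²/70 + a/140)/2 = -5/(2*a) + a²/140 + a/280)
(5*(-4) + U(4))*k(-29) = (5*(-4) + 2)*((1/280)*(-700 + (-29)²*(1 + 2*(-29)))/(-29)) = (-20 + 2)*((1/280)*(-1/29)*(-700 + 841*(1 - 58))) = -9*(-1)*(-700 + 841*(-57))/(140*29) = -9*(-1)*(-700 - 47937)/(140*29) = -9*(-1)*(-48637)/(140*29) = -18*48637/8120 = -437733/4060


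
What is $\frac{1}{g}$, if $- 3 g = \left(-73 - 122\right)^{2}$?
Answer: $- \frac{1}{12675} \approx -7.8895 \cdot 10^{-5}$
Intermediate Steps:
$g = -12675$ ($g = - \frac{\left(-73 - 122\right)^{2}}{3} = - \frac{\left(-195\right)^{2}}{3} = \left(- \frac{1}{3}\right) 38025 = -12675$)
$\frac{1}{g} = \frac{1}{-12675} = - \frac{1}{12675}$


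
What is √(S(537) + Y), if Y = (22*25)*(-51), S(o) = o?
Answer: 3*I*√3057 ≈ 165.87*I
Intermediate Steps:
Y = -28050 (Y = 550*(-51) = -28050)
√(S(537) + Y) = √(537 - 28050) = √(-27513) = 3*I*√3057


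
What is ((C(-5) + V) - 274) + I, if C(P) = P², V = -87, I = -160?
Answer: -496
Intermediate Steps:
((C(-5) + V) - 274) + I = (((-5)² - 87) - 274) - 160 = ((25 - 87) - 274) - 160 = (-62 - 274) - 160 = -336 - 160 = -496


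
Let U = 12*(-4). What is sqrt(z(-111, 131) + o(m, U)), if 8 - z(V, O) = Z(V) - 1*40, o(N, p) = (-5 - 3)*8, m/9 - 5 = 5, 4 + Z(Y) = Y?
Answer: 3*sqrt(11) ≈ 9.9499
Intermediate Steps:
U = -48
Z(Y) = -4 + Y
m = 90 (m = 45 + 9*5 = 45 + 45 = 90)
o(N, p) = -64 (o(N, p) = -8*8 = -64)
z(V, O) = 52 - V (z(V, O) = 8 - ((-4 + V) - 1*40) = 8 - ((-4 + V) - 40) = 8 - (-44 + V) = 8 + (44 - V) = 52 - V)
sqrt(z(-111, 131) + o(m, U)) = sqrt((52 - 1*(-111)) - 64) = sqrt((52 + 111) - 64) = sqrt(163 - 64) = sqrt(99) = 3*sqrt(11)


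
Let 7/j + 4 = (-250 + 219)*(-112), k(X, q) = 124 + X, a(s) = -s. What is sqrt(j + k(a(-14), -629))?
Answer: sqrt(1435773)/102 ≈ 11.747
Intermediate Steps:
j = 7/3468 (j = 7/(-4 + (-250 + 219)*(-112)) = 7/(-4 - 31*(-112)) = 7/(-4 + 3472) = 7/3468 ≈ 0.0020185)
sqrt(j + k(a(-14), -629)) = sqrt(7/3468 + (124 - 1*(-14))) = sqrt(7/3468 + (124 + 14)) = sqrt(7/3468 + 138) = sqrt(478591/3468) = sqrt(1435773)/102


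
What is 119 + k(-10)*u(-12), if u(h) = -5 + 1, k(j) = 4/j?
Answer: 603/5 ≈ 120.60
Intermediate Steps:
u(h) = -4
119 + k(-10)*u(-12) = 119 + (4/(-10))*(-4) = 119 + (4*(-1/10))*(-4) = 119 - 2/5*(-4) = 119 + 8/5 = 603/5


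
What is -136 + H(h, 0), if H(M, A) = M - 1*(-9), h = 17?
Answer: -110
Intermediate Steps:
H(M, A) = 9 + M (H(M, A) = M + 9 = 9 + M)
-136 + H(h, 0) = -136 + (9 + 17) = -136 + 26 = -110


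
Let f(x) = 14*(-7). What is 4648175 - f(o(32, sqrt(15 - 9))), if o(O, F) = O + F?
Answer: 4648273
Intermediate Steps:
o(O, F) = F + O
f(x) = -98
4648175 - f(o(32, sqrt(15 - 9))) = 4648175 - 1*(-98) = 4648175 + 98 = 4648273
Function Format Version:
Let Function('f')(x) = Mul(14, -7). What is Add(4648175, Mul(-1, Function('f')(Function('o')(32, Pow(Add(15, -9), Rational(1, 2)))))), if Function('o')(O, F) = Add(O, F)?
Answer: 4648273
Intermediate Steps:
Function('o')(O, F) = Add(F, O)
Function('f')(x) = -98
Add(4648175, Mul(-1, Function('f')(Function('o')(32, Pow(Add(15, -9), Rational(1, 2)))))) = Add(4648175, Mul(-1, -98)) = Add(4648175, 98) = 4648273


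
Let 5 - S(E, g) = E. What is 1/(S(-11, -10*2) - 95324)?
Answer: -1/95308 ≈ -1.0492e-5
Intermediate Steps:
S(E, g) = 5 - E
1/(S(-11, -10*2) - 95324) = 1/((5 - 1*(-11)) - 95324) = 1/((5 + 11) - 95324) = 1/(16 - 95324) = 1/(-95308) = -1/95308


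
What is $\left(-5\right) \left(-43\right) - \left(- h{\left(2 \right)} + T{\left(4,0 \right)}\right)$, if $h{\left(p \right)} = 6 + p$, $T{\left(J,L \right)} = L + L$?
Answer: $223$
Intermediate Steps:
$T{\left(J,L \right)} = 2 L$
$\left(-5\right) \left(-43\right) - \left(- h{\left(2 \right)} + T{\left(4,0 \right)}\right) = \left(-5\right) \left(-43\right) + \left(\left(6 + 2\right) - 2 \cdot 0\right) = 215 + \left(8 - 0\right) = 215 + \left(8 + 0\right) = 215 + 8 = 223$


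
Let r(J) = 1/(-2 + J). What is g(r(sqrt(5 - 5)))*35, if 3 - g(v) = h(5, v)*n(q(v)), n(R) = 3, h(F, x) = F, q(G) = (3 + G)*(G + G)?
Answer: -420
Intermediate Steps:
q(G) = 2*G*(3 + G) (q(G) = (3 + G)*(2*G) = 2*G*(3 + G))
g(v) = -12 (g(v) = 3 - 5*3 = 3 - 1*15 = 3 - 15 = -12)
g(r(sqrt(5 - 5)))*35 = -12*35 = -420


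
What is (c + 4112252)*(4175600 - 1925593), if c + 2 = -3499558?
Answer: 1378561288844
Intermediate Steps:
c = -3499560 (c = -2 - 3499558 = -3499560)
(c + 4112252)*(4175600 - 1925593) = (-3499560 + 4112252)*(4175600 - 1925593) = 612692*2250007 = 1378561288844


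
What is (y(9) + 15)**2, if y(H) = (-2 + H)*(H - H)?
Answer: 225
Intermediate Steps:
y(H) = 0 (y(H) = (-2 + H)*0 = 0)
(y(9) + 15)**2 = (0 + 15)**2 = 15**2 = 225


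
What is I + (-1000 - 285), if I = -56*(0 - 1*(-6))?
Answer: -1621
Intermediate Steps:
I = -336 (I = -56*(0 + 6) = -56*6 = -336)
I + (-1000 - 285) = -336 + (-1000 - 285) = -336 - 1285 = -1621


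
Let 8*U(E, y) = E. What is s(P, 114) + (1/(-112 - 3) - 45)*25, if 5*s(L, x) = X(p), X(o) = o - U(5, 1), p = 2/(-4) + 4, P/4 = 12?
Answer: -1034671/920 ≈ -1124.6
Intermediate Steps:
P = 48 (P = 4*12 = 48)
U(E, y) = E/8
p = 7/2 (p = 2*(-¼) + 4 = -½ + 4 = 7/2 ≈ 3.5000)
X(o) = -5/8 + o (X(o) = o - 5/8 = -5/8 + o)
s(L, x) = 23/40 (s(L, x) = (-5/8 + 7/2)/5 = (⅕)*(23/8) = 23/40)
s(P, 114) + (1/(-112 - 3) - 45)*25 = 23/40 + (1/(-112 - 3) - 45)*25 = 23/40 + (1/(-115) - 45)*25 = 23/40 + (-1/115 - 45)*25 = 23/40 - 5176/115*25 = 23/40 - 25880/23 = -1034671/920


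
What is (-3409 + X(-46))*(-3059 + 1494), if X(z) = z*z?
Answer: 2023545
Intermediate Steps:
X(z) = z**2
(-3409 + X(-46))*(-3059 + 1494) = (-3409 + (-46)**2)*(-3059 + 1494) = (-3409 + 2116)*(-1565) = -1293*(-1565) = 2023545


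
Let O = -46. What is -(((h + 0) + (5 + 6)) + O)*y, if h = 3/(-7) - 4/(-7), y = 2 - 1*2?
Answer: 0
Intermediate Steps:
y = 0 (y = 2 - 2 = 0)
h = ⅐ (h = 3*(-⅐) - 4*(-⅐) = -3/7 + 4/7 = ⅐ ≈ 0.14286)
-(((h + 0) + (5 + 6)) + O)*y = -(((⅐ + 0) + (5 + 6)) - 46)*0 = -((⅐ + 11) - 46)*0 = -(78/7 - 46)*0 = -(-244)*0/7 = -1*0 = 0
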